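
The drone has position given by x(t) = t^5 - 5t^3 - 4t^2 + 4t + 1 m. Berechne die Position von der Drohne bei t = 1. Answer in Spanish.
Usando x(t) = t^5 - 5·t^3 - 4·t^2 + 4·t + 1 y sustituyendo t = 1, encontramos x = -3.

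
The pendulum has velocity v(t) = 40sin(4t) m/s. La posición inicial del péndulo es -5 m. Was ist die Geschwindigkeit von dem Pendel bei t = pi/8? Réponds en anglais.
Using v(t) = 40·sin(4·t) and substituting t = pi/8, we find v = 40.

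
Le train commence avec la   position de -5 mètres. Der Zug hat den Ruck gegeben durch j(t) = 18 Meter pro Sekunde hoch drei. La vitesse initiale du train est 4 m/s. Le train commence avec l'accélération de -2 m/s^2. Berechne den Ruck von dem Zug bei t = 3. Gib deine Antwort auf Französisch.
Nous avons le jerk j(t) = 18. En substituant t = 3: j(3) = 18.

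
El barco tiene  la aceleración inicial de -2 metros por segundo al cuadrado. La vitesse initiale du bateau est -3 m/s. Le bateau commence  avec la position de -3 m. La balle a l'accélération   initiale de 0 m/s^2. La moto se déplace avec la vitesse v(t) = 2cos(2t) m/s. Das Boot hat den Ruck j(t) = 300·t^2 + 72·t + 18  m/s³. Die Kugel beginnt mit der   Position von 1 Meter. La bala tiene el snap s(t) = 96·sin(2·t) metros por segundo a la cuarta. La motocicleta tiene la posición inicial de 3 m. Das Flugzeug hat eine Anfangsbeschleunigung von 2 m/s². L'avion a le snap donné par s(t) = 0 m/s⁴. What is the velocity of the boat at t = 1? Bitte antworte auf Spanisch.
Partiendo de la sacudida j(t) = 300·t^2 + 72·t + 18, tomamos 2 antiderivadas. La integral de la sacudida es la aceleración. Usando a(0) = -2, obtenemos a(t) = 100·t^3 + 36·t^2 + 18·t - 2. Tomando ∫a(t)dt y aplicando v(0) = -3, encontramos v(t) = 25·t^4 + 12·t^3 + 9·t^2 - 2·t - 3. Usando v(t) = 25·t^4 + 12·t^3 + 9·t^2 - 2·t - 3 y sustituyendo t = 1, encontramos v = 41.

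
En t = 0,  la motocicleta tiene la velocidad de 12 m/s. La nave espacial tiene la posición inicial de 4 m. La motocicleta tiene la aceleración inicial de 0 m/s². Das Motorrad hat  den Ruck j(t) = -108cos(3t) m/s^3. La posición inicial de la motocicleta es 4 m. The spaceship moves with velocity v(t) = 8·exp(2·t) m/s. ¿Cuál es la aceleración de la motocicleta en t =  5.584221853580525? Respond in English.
We must find the integral of our jerk equation j(t) = -108·cos(3·t) 1 time. Taking ∫j(t)dt and applying a(0) = 0, we find a(t) = -36·sin(3·t). Using a(t) = -36·sin(3·t) and substituting t = 5.584221853580525, we find a = 31.1319028729896.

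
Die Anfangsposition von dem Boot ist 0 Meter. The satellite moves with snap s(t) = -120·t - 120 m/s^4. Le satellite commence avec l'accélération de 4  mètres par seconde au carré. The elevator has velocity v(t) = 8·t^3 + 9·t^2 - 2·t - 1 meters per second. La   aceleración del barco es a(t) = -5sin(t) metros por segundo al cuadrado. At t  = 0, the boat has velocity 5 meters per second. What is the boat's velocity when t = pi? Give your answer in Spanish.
Debemos encontrar la integral de nuestra ecuación de la aceleración a(t) = -5·sin(t) 1 vez. Tomando ∫a(t)dt y aplicando v(0) = 5, encontramos v(t) = 5·cos(t). Usando v(t) = 5·cos(t) y sustituyendo t = pi, encontramos v = -5.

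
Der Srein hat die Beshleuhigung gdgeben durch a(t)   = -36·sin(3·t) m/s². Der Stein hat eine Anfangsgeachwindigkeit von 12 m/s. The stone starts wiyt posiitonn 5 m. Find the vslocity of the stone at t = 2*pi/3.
We must find the integral of our acceleration equation a(t) = -36·sin(3·t) 1 time. Integrating acceleration and using the initial condition v(0) = 12, we get v(t) = 12·cos(3·t). From the given velocity equation v(t) = 12·cos(3·t), we substitute t = 2*pi/3 to get v = 12.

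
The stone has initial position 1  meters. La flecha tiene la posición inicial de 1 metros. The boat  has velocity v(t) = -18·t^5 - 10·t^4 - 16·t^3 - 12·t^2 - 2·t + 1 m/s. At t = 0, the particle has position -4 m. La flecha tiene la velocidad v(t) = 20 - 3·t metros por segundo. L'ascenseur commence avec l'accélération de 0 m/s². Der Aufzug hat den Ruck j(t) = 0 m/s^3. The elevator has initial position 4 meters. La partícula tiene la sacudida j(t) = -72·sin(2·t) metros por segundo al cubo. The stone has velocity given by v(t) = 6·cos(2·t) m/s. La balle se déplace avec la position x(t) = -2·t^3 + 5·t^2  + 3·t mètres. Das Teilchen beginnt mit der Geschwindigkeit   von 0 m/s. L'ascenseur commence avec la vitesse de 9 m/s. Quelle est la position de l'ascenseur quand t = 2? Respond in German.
Um dies zu lösen, müssen wir 3 Stammfunktionen unserer Gleichung für den Ruck j(t) = 0 finden. Das Integral von dem Ruck, mit a(0) = 0, ergibt die Beschleunigung: a(t) = 0. Durch Integration von der Beschleunigung und Verwendung der Anfangsbedingung v(0) = 9, erhalten wir v(t) = 9. Durch Integration von der Geschwindigkeit und Verwendung der Anfangsbedingung x(0) = 4, erhalten wir x(t) = 9·t + 4. Aus der Gleichung für die Position x(t) = 9·t + 4, setzen wir t = 2 ein und erhalten x = 22.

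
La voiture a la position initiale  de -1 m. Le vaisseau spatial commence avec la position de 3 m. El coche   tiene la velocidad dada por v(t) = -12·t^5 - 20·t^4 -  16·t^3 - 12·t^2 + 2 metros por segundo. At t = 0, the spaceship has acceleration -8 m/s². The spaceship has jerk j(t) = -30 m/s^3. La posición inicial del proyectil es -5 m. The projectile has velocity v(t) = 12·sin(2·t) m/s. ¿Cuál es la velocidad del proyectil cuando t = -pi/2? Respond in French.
Nous avons la vitesse v(t) = 12·sin(2·t). En substituant t = -pi/2: v(-pi/2) = 0.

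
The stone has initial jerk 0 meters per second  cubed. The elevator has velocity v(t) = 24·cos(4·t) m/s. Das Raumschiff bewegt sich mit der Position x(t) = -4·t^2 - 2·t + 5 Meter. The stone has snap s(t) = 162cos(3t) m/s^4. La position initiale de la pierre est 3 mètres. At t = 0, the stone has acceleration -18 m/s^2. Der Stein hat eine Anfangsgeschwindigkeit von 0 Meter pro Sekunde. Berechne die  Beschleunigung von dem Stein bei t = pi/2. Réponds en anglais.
We must find the antiderivative of our snap equation s(t) = 162·cos(3·t) 2 times. Integrating snap and using the initial condition j(0) = 0, we get j(t) = 54·sin(3·t). The antiderivative of jerk is acceleration. Using a(0) = -18, we get a(t) = -18·cos(3·t). Using a(t) = -18·cos(3·t) and substituting t = pi/2, we find a = 0.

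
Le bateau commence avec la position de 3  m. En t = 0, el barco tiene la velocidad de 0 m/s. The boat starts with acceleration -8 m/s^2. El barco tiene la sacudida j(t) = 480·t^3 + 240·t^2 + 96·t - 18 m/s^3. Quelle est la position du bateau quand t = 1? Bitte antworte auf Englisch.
To find the answer, we compute 3 integrals of j(t) = 480·t^3 + 240·t^2 + 96·t - 18. Integrating jerk and using the initial condition a(0) = -8, we get a(t) = 120·t^4 + 80·t^3 + 48·t^2 - 18·t - 8. Taking ∫a(t)dt and applying v(0) = 0, we find v(t) = t·(24·t^4 + 20·t^3 + 16·t^2 - 9·t - 8). Taking ∫v(t)dt and applying x(0) = 3, we find x(t) = 4·t^6 + 4·t^5 + 4·t^4 - 3·t^3 - 4·t^2 + 3. We have position x(t) = 4·t^6 + 4·t^5 + 4·t^4 - 3·t^3 - 4·t^2 + 3. Substituting t = 1: x(1) = 8.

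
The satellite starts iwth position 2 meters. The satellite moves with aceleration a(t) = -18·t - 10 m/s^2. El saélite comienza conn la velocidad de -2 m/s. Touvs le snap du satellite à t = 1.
En partant de l'accélération a(t) = -18·t - 10, nous prenons 2 dérivées. La dérivée de l'accélération donne le jerk: j(t) = -18. En prenant d/dt de j(t), nous trouvons s(t) = 0. Nous avons le snap s(t) = 0. En substituant t = 1: s(1) = 0.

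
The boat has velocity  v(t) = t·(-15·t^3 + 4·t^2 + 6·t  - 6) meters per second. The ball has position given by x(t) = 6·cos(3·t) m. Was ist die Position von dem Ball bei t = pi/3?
Aus der Gleichung für die Position x(t) = 6·cos(3·t), setzen wir t = pi/3 ein und erhalten x = -6.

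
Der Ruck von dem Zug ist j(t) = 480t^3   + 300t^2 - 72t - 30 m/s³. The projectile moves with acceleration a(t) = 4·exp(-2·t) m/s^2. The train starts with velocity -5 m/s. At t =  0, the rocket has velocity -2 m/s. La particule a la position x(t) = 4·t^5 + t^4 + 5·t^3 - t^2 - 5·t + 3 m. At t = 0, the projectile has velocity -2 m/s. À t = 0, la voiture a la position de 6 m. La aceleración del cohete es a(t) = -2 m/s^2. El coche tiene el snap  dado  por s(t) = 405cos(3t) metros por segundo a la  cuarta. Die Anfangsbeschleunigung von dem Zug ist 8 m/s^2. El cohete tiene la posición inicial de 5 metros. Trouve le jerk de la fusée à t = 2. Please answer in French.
Pour résoudre ceci, nous devons prendre 1 dérivée de notre équation de l'accélération a(t) = -2. En prenant d/dt de a(t), nous trouvons j(t) = 0. Nous avons le jerk j(t) = 0. En substituant t = 2: j(2) = 0.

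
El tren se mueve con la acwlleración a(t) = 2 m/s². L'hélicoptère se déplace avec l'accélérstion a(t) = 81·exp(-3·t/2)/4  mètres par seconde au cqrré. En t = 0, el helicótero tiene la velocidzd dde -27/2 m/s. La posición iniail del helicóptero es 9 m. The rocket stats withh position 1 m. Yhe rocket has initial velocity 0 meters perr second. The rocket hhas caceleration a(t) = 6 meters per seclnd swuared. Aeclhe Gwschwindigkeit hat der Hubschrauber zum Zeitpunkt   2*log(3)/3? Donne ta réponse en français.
En partant de l'accélération a(t) = 81·exp(-3·t/2)/4, nous prenons 1 primitive. La primitive de l'accélération est la vitesse. En utilisant v(0) = -27/2, nous obtenons v(t) = -27·exp(-3·t/2)/2. Nous avons la vitesse v(t) = -27·exp(-3·t/2)/2. En substituant t = 2*log(3)/3: v(2*log(3)/3) = -9/2.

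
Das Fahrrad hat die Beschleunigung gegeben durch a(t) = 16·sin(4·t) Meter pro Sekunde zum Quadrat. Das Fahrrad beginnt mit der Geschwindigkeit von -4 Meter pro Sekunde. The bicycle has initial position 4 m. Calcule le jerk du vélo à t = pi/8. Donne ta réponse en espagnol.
Debemos derivar nuestra ecuación de la aceleración a(t) = 16·sin(4·t) 1 vez. Tomando d/dt de a(t), encontramos j(t) = 64·cos(4·t). De la ecuación de la sacudida j(t) = 64·cos(4·t), sustituimos t = pi/8 para obtener j = 0.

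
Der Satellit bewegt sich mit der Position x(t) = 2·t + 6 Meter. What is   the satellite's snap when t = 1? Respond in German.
Wir müssen unsere Gleichung für die Position x(t) = 2·t + 6 4-mal ableiten. Mit d/dt von x(t) finden wir v(t) = 2. Durch Ableiten von der Geschwindigkeit erhalten wir die Beschleunigung: a(t) = 0. Die Ableitung von der Beschleunigung ergibt den Ruck: j(t) = 0. Durch Ableiten von dem Ruck erhalten wir den Snap: s(t) = 0. Aus der Gleichung für den Snap s(t) = 0, setzen wir t = 1 ein und erhalten s = 0.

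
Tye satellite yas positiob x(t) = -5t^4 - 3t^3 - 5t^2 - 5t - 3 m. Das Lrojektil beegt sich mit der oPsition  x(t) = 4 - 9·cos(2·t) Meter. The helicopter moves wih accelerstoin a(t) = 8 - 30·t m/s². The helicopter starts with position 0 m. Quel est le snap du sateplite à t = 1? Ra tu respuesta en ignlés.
To solve this, we need to take 4 derivatives of our position equation x(t) = -5·t^4 - 3·t^3 - 5·t^2 - 5·t - 3. The derivative of position gives velocity: v(t) = -20·t^3 - 9·t^2 - 10·t - 5. Taking d/dt of v(t), we find a(t) = -60·t^2 - 18·t - 10. Differentiating acceleration, we get jerk: j(t) = -120·t - 18. Taking d/dt of j(t), we find s(t) = -120. From the given snap equation s(t) = -120, we substitute t = 1 to get s = -120.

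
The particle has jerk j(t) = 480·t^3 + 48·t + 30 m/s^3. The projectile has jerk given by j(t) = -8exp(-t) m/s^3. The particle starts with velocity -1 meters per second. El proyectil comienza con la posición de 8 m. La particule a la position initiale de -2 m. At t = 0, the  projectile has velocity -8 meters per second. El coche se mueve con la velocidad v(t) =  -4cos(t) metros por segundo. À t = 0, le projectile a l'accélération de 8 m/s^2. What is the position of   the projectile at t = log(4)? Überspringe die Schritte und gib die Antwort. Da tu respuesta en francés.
La réponse est 2.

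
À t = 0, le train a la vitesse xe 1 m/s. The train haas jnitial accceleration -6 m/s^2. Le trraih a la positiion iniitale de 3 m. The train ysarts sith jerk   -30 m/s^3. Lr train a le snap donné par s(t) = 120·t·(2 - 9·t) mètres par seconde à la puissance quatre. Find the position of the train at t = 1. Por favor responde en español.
Debemos encontrar la antiderivada de nuestra ecuación del snap s(t) = 120·t·(2 - 9·t) 4 veces. Integrando el snap y usando la condición inicial j(0) = -30, obtenemos j(t) = -360·t^3 + 120·t^2 - 30. La integral de la sacudida, con a(0) = -6, da la aceleración: a(t) = -90·t^4 + 40·t^3 - 30·t - 6. Tomando ∫a(t)dt y aplicando v(0) = 1, encontramos v(t) = -18·t^5 + 10·t^4 - 15·t^2 - 6·t + 1. La integral de la velocidad es la posición. Usando x(0) = 3, obtenemos x(t) = -3·t^6 + 2·t^5 - 5·t^3 - 3·t^2 + t + 3. De la ecuación de la posición x(t) = -3·t^6 + 2·t^5 - 5·t^3 - 3·t^2 + t + 3, sustituimos t = 1 para obtener x = -5.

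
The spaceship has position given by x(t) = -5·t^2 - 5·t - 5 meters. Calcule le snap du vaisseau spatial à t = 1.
En partant de la position x(t) = -5·t^2 - 5·t - 5, nous prenons 4 dérivées. En prenant d/dt de x(t), nous trouvons v(t) = -10·t - 5. En prenant d/dt de v(t), nous trouvons a(t) = -10. En prenant d/dt de a(t), nous trouvons j(t) = 0. En prenant d/dt de j(t), nous trouvons s(t) = 0. De l'équation du snap s(t) = 0, nous substituons t = 1 pour obtenir s = 0.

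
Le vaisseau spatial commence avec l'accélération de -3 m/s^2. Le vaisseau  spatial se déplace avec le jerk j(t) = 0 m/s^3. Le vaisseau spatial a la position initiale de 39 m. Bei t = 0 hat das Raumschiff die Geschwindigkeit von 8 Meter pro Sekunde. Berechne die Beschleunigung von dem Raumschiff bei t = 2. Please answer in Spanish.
Partiendo de la sacudida j(t) = 0, tomamos 1 antiderivada. La antiderivada de la sacudida es la aceleración. Usando a(0) = -3, obtenemos a(t) = -3. Usando a(t) = -3 y sustituyendo t = 2, encontramos a = -3.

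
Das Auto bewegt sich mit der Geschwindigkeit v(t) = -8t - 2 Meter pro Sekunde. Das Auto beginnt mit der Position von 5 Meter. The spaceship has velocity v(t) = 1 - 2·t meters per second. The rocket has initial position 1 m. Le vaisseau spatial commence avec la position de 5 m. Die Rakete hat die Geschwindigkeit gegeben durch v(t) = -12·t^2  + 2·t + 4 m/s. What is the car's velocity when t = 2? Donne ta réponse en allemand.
Wir haben die Geschwindigkeit v(t) = -8·t - 2. Durch Einsetzen von t = 2: v(2) = -18.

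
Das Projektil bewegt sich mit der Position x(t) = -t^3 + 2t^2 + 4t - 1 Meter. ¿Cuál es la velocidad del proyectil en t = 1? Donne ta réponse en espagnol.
Partiendo de la posición x(t) = -t^3 + 2·t^2 + 4·t - 1, tomamos 1 derivada. La derivada de la posición da la velocidad: v(t) = -3·t^2 + 4·t + 4. De la ecuación de la velocidad v(t) = -3·t^2 + 4·t + 4, sustituimos t = 1 para obtener v = 5.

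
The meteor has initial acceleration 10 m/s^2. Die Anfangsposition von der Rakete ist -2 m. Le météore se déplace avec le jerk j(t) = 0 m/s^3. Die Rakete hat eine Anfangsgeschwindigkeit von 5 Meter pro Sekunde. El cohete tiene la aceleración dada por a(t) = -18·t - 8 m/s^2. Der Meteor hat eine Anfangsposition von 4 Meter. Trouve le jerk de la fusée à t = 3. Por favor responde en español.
Debemos derivar nuestra ecuación de la aceleración a(t) = -18·t - 8 1 vez. Tomando d/dt de a(t), encontramos j(t) = -18. Tenemos la sacudida j(t) = -18. Sustituyendo t = 3: j(3) = -18.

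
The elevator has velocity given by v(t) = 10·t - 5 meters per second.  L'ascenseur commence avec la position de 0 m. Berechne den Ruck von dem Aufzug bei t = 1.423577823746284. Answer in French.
En partant de la vitesse v(t) = 10·t - 5, nous prenons 2 dérivées. En prenant d/dt de v(t), nous trouvons a(t) = 10. En dérivant l'accélération, nous obtenons le jerk: j(t) = 0. Nous avons le jerk j(t) = 0. En substituant t = 1.423577823746284: j(1.423577823746284) = 0.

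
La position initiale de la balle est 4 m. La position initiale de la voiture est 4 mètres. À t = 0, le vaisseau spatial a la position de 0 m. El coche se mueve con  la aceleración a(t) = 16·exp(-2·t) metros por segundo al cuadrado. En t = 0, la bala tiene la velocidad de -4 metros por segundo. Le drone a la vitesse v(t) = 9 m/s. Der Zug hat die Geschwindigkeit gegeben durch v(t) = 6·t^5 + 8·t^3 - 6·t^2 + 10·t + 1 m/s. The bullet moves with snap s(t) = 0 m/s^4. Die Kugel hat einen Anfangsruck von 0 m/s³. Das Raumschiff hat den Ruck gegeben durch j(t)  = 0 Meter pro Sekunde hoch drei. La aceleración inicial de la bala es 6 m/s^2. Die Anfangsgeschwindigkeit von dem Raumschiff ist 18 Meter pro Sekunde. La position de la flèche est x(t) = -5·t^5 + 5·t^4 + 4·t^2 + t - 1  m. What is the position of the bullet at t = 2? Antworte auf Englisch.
To solve this, we need to take 4 integrals of our snap equation s(t) = 0. Integrating snap and using the initial condition j(0) = 0, we get j(t) = 0. The integral of jerk, with a(0) = 6, gives acceleration: a(t) = 6. Integrating acceleration and using the initial condition v(0) = -4, we get v(t) = 6·t - 4. The antiderivative of velocity is position. Using x(0) = 4, we get x(t) = 3·t^2 - 4·t + 4. We have position x(t) = 3·t^2 - 4·t + 4. Substituting t = 2: x(2) = 8.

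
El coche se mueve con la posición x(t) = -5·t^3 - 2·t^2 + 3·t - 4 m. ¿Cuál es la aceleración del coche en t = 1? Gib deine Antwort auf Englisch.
Starting from position x(t) = -5·t^3 - 2·t^2 + 3·t - 4, we take 2 derivatives. Taking d/dt of x(t), we find v(t) = -15·t^2 - 4·t + 3. The derivative of velocity gives acceleration: a(t) = -30·t - 4. Using a(t) = -30·t - 4 and substituting t = 1, we find a = -34.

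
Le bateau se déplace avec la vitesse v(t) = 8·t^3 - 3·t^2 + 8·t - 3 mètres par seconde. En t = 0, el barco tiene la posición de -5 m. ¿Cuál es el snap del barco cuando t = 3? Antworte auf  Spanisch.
Para resolver esto, necesitamos tomar 3 derivadas de nuestra ecuación de la velocidad v(t) = 8·t^3 - 3·t^2 + 8·t - 3. La derivada de la velocidad da la aceleración: a(t) = 24·t^2 - 6·t + 8. Derivando la aceleración, obtenemos la sacudida: j(t) = 48·t - 6. Tomando d/dt de j(t), encontramos s(t) = 48. De la ecuación del snap s(t) = 48, sustituimos t = 3 para obtener s = 48.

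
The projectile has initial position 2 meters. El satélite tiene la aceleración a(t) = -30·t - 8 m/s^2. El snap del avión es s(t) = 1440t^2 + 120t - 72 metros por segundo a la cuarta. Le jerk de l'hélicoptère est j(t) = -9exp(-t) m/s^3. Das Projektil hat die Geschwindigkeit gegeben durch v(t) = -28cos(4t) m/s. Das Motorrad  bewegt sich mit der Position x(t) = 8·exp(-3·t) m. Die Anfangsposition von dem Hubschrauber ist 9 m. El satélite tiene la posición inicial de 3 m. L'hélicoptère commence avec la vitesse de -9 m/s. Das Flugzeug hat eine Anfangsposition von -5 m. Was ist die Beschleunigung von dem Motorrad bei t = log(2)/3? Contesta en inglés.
We must differentiate our position equation x(t) = 8·exp(-3·t) 2 times. Differentiating position, we get velocity: v(t) = -24·exp(-3·t). The derivative of velocity gives acceleration: a(t) = 72·exp(-3·t). From the given acceleration equation a(t) = 72·exp(-3·t), we substitute t = log(2)/3 to get a = 36.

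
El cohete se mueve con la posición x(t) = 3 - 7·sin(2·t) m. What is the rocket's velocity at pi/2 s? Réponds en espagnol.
Para resolver esto, necesitamos tomar 1 derivada de nuestra ecuación de la posición x(t) = 3 - 7·sin(2·t). La derivada de la posición da la velocidad: v(t) = -14·cos(2·t). De la ecuación de la velocidad v(t) = -14·cos(2·t), sustituimos t = pi/2 para obtener v = 14.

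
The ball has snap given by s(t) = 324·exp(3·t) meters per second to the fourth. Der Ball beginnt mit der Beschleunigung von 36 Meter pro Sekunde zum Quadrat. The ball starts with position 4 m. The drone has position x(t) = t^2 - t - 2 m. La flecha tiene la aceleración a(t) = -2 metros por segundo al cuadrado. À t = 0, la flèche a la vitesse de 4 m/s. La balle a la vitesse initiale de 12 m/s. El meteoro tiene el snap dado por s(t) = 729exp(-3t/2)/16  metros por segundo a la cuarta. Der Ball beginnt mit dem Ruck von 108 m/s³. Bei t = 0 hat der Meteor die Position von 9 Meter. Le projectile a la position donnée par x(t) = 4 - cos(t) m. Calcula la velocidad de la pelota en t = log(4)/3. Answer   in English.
To find the answer, we compute 3 antiderivatives of s(t) = 324·exp(3·t). Taking ∫s(t)dt and applying j(0) = 108, we find j(t) = 108·exp(3·t). Integrating jerk and using the initial condition a(0) = 36, we get a(t) = 36·exp(3·t). Integrating acceleration and using the initial condition v(0) = 12, we get v(t) = 12·exp(3·t). From the given velocity equation v(t) = 12·exp(3·t), we substitute t = log(4)/3 to get v = 48.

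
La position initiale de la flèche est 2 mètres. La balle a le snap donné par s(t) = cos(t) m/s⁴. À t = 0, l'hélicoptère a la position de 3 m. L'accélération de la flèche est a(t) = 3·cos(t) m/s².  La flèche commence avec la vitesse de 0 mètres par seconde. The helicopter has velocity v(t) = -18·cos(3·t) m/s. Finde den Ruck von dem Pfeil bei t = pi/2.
Ausgehend von der Beschleunigung a(t) = 3·cos(t), nehmen wir 1 Ableitung. Die Ableitung von der Beschleunigung ergibt den Ruck: j(t) = -3·sin(t). Aus der Gleichung für den Ruck j(t) = -3·sin(t), setzen wir t = pi/2 ein und erhalten j = -3.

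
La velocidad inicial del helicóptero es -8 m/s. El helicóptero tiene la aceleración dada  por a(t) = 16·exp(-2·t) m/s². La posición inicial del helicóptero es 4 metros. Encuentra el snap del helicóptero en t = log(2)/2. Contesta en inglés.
We must differentiate our acceleration equation a(t) = 16·exp(-2·t) 2 times. The derivative of acceleration gives jerk: j(t) = -32·exp(-2·t). Taking d/dt of j(t), we find s(t) = 64·exp(-2·t). From the given snap equation s(t) = 64·exp(-2·t), we substitute t = log(2)/2 to get s = 32.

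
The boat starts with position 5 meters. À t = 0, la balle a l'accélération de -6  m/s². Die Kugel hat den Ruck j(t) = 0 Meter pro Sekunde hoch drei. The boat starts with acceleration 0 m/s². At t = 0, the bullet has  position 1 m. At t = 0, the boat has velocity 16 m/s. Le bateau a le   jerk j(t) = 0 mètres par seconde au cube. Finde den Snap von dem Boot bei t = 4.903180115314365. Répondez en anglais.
To solve this, we need to take 1 derivative of our jerk equation j(t) = 0. Taking d/dt of j(t), we find s(t) = 0. From the given snap equation s(t) = 0, we substitute t = 4.903180115314365 to get s = 0.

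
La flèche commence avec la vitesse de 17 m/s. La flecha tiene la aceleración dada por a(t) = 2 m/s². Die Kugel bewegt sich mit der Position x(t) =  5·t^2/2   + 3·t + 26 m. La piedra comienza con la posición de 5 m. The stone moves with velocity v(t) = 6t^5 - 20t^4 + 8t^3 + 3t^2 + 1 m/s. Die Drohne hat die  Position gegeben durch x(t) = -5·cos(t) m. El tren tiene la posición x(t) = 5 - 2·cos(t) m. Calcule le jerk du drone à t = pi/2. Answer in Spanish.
Para resolver esto, necesitamos tomar 3 derivadas de nuestra ecuación de la posición x(t) = -5·cos(t). La derivada de la posición da la velocidad: v(t) = 5·sin(t). Derivando la velocidad, obtenemos la aceleración: a(t) = 5·cos(t). Tomando d/dt de a(t), encontramos j(t) = -5·sin(t). De la ecuación de la sacudida j(t) = -5·sin(t), sustituimos t = pi/2 para obtener j = -5.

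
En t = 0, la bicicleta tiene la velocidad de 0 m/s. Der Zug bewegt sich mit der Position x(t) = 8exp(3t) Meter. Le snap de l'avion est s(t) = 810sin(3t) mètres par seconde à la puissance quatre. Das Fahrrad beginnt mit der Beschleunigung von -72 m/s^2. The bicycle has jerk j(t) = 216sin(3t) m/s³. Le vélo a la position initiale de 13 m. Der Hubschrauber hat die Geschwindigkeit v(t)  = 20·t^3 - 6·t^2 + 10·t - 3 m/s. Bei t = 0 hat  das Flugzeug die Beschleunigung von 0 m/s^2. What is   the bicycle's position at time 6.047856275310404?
To solve this, we need to take 3 antiderivatives of our jerk equation j(t) = 216·sin(3·t). The integral of jerk is acceleration. Using a(0) = -72, we get a(t) = -72·cos(3·t). The integral of acceleration, with v(0) = 0, gives velocity: v(t) = -24·sin(3·t). Finding the antiderivative of v(t) and using x(0) = 13: x(t) = 8·cos(3·t) + 5. From the given position equation x(t) = 8·cos(3·t) + 5, we substitute t = 6.047856275310404 to get x = 11.0877720758259.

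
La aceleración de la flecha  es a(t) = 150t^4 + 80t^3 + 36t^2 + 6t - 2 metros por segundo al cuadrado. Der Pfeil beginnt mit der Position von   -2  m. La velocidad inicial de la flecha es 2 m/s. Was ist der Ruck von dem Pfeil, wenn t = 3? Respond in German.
Ausgehend von der Beschleunigung a(t) = 150·t^4 + 80·t^3 + 36·t^2 + 6·t - 2, nehmen wir 1 Ableitung. Die Ableitung von der Beschleunigung ergibt den Ruck: j(t) = 600·t^3 + 240·t^2 + 72·t + 6. Mit j(t) = 600·t^3 + 240·t^2 + 72·t + 6 und Einsetzen von t = 3, finden wir j = 18582.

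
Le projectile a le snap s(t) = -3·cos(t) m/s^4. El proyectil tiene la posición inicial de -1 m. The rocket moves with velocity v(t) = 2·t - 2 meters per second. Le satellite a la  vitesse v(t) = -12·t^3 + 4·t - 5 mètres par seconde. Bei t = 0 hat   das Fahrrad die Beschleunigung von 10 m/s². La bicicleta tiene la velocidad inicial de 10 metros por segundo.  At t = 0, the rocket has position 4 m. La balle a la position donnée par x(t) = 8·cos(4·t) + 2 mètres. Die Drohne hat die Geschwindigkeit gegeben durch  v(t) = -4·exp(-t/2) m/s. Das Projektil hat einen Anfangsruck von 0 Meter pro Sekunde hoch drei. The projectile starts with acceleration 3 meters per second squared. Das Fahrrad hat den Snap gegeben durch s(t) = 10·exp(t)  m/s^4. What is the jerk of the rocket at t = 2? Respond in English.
To solve this, we need to take 2 derivatives of our velocity equation v(t) = 2·t - 2. Differentiating velocity, we get acceleration: a(t) = 2. Taking d/dt of a(t), we find j(t) = 0. We have jerk j(t) = 0. Substituting t = 2: j(2) = 0.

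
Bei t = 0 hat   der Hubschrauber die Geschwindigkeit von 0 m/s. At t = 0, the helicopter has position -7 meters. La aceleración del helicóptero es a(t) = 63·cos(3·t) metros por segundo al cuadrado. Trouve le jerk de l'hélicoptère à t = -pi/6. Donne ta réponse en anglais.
To solve this, we need to take 1 derivative of our acceleration equation a(t) = 63·cos(3·t). Taking d/dt of a(t), we find j(t) = -189·sin(3·t). Using j(t) = -189·sin(3·t) and substituting t = -pi/6, we find j = 189.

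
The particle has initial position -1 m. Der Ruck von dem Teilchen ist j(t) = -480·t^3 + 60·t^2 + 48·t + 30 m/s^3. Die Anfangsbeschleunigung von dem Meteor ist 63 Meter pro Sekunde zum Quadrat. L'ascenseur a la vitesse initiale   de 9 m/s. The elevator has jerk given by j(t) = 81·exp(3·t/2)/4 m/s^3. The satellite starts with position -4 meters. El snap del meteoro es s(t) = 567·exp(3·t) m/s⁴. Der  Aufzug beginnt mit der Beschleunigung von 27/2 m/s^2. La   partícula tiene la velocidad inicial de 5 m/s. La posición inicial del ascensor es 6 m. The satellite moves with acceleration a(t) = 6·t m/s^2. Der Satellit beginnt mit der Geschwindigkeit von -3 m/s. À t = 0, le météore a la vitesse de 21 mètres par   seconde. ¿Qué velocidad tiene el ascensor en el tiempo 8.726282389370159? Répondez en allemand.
Wir müssen unsere Gleichung für den Ruck j(t) = 81·exp(3·t/2)/4 2-mal integrieren. Durch Integration von dem Ruck und Verwendung der Anfangsbedingung a(0) = 27/2, erhalten wir a(t) = 27·exp(3·t/2)/2. Mit ∫a(t)dt und Anwendung von v(0) = 9, finden wir v(t) = 9·exp(3·t/2). Mit v(t) = 9·exp(3·t/2) und Einsetzen von t = 8.726282389370159, finden wir v = 4354185.66119528.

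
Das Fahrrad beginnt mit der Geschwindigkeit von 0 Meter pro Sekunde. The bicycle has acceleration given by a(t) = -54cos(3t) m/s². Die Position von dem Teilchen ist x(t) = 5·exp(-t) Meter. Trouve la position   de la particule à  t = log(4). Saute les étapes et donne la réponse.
La position à t = log(4) est x = 5/4.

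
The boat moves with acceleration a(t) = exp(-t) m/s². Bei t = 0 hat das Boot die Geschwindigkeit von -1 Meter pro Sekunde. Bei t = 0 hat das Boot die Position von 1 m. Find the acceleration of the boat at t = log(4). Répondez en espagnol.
Tenemos la aceleración a(t) = exp(-t). Sustituyendo t = log(4): a(log(4)) = 1/4.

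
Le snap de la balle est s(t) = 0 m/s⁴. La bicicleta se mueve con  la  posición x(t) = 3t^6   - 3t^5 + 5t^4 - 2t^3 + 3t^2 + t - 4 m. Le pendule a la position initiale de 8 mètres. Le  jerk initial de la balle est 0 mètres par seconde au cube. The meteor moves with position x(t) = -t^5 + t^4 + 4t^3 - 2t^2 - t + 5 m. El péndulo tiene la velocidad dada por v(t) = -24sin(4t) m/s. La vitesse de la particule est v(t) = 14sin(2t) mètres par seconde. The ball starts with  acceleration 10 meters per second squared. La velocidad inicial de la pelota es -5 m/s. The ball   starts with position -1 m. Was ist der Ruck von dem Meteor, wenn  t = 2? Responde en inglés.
We must differentiate our position equation x(t) = -t^5 + t^4 + 4·t^3 - 2·t^2 - t + 5 3 times. Differentiating position, we get velocity: v(t) = -5·t^4 + 4·t^3 + 12·t^2 - 4·t - 1. Differentiating velocity, we get acceleration: a(t) = -20·t^3 + 12·t^2 + 24·t - 4. Differentiating acceleration, we get jerk: j(t) = -60·t^2 + 24·t + 24. From the given jerk equation j(t) = -60·t^2 + 24·t + 24, we substitute t = 2 to get j = -168.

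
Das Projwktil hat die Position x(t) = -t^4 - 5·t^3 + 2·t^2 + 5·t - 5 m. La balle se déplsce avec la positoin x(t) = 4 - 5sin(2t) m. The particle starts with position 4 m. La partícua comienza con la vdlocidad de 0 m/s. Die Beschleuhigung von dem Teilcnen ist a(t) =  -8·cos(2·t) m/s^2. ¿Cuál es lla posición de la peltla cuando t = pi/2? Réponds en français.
De l'équation de la position x(t) = 4 - 5·sin(2·t), nous substituons t = pi/2 pour obtenir x = 4.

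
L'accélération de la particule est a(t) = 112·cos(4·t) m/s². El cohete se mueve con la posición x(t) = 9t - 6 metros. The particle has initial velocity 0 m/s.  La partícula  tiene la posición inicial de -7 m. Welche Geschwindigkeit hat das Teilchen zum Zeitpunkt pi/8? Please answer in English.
Starting from acceleration a(t) = 112·cos(4·t), we take 1 antiderivative. The integral of acceleration, with v(0) = 0, gives velocity: v(t) = 28·sin(4·t). We have velocity v(t) = 28·sin(4·t). Substituting t = pi/8: v(pi/8) = 28.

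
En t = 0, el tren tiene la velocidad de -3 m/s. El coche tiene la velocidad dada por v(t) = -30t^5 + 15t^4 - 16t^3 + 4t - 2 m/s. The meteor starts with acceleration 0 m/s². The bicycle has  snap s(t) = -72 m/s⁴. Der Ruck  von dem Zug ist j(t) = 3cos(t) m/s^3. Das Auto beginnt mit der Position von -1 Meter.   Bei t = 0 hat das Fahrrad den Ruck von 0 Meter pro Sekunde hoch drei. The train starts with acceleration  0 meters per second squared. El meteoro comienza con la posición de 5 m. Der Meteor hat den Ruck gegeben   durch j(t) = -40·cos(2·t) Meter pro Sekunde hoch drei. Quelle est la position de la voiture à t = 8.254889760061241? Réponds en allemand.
Um dies zu lösen, müssen wir 1 Stammfunktion unserer Gleichung für die Geschwindigkeit v(t) = -30·t^5 + 15·t^4 - 16·t^3 + 4·t - 2 finden. Das Integral von der Geschwindigkeit ist die Position. Mit x(0) = -1 erhalten wir x(t) = -5·t^6 + 3·t^5 - 4·t^4 + 2·t^2 - 2·t - 1. Mit x(t) = -5·t^6 + 3·t^5 - 4·t^4 + 2·t^2 - 2·t - 1 und Einsetzen von t = 8.254889760061241, finden wir x = -1485574.18459528.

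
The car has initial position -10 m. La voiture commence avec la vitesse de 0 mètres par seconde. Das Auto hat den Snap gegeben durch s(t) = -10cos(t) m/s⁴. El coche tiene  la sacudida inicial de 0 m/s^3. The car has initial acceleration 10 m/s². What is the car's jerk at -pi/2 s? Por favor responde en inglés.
We must find the antiderivative of our snap equation s(t) = -10·cos(t) 1 time. Integrating snap and using the initial condition j(0) = 0, we get j(t) = -10·sin(t). Using j(t) = -10·sin(t) and substituting t = -pi/2, we find j = 10.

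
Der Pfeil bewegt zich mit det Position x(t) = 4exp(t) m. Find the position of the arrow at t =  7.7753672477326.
From the given position equation x(t) = 4·exp(t), we substitute t = 7.7753672477326 to get x = 9524.87054524825.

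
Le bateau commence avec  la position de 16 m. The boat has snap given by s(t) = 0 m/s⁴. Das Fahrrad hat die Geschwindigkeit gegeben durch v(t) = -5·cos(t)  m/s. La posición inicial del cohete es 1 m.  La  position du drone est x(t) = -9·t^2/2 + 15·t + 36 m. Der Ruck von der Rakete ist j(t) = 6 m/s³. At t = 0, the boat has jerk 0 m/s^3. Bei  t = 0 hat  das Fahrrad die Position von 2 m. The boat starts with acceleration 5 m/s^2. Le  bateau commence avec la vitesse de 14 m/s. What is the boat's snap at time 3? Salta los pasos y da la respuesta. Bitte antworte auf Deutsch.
s(3) = 0.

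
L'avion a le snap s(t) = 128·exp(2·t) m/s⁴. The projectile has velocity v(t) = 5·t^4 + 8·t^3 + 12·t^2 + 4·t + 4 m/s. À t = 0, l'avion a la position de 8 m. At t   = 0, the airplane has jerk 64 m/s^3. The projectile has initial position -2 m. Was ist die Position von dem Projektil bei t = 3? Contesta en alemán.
Ausgehend von der Geschwindigkeit v(t) = 5·t^4 + 8·t^3 + 12·t^2 + 4·t + 4, nehmen wir 1 Integral. Mit ∫v(t)dt und Anwendung von x(0) = -2, finden wir x(t) = t^5 + 2·t^4 + 4·t^3 + 2·t^2 + 4·t - 2. Wir haben die Position x(t) = t^5 + 2·t^4 + 4·t^3 + 2·t^2 + 4·t - 2. Durch Einsetzen von t = 3: x(3) = 541.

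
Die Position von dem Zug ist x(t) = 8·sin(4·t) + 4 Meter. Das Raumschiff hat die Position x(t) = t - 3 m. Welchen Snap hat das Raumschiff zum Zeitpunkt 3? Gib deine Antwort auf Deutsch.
Wir müssen unsere Gleichung für die Position x(t) = t - 3 4-mal ableiten. Durch Ableiten von der Position erhalten wir die Geschwindigkeit: v(t) = 1. Die Ableitung von der Geschwindigkeit ergibt die Beschleunigung: a(t) = 0. Mit d/dt von a(t) finden wir j(t) = 0. Die Ableitung von dem Ruck ergibt den Snap: s(t) = 0. Aus der Gleichung für den Snap s(t) = 0, setzen wir t = 3 ein und erhalten s = 0.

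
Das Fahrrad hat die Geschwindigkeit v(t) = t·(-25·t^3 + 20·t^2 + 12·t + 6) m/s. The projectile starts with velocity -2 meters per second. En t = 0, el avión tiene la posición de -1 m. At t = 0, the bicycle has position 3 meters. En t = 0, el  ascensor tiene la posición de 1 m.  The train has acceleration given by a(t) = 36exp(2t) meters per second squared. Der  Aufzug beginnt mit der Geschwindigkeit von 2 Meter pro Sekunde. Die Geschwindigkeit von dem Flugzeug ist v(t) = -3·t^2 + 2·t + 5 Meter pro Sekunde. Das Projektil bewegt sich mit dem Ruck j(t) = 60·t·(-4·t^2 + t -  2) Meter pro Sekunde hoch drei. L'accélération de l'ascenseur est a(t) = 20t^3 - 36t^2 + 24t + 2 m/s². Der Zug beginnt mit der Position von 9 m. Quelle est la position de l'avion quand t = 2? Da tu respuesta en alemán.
Wir müssen die Stammfunktion unserer Gleichung für die Geschwindigkeit v(t) = -3·t^2 + 2·t + 5 1-mal finden. Das Integral von der Geschwindigkeit, mit x(0) = -1, ergibt die Position: x(t) = -t^3 + t^2 + 5·t - 1. Aus der Gleichung für die Position x(t) = -t^3 + t^2 + 5·t - 1, setzen wir t = 2 ein und erhalten x = 5.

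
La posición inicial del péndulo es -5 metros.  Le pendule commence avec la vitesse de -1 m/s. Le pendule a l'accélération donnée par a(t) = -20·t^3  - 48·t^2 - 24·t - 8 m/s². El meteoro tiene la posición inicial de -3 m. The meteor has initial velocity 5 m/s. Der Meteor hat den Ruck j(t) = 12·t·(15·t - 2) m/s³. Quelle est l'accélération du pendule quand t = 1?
De l'équation de l'accélération a(t) = -20·t^3 - 48·t^2 - 24·t - 8, nous substituons t = 1 pour obtenir a = -100.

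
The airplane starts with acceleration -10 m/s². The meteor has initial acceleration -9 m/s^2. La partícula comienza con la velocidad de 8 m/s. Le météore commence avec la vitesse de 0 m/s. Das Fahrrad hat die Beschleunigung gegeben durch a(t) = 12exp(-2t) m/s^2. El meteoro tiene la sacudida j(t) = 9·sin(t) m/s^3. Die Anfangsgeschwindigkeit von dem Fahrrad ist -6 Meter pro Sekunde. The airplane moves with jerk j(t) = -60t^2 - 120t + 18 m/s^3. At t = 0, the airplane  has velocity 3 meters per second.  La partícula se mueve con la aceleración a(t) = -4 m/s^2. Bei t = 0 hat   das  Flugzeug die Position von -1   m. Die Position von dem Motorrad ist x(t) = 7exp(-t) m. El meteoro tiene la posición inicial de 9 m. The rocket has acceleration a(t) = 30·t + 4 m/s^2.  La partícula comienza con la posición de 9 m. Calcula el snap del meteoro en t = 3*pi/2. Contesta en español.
Debemos derivar nuestra ecuación de la sacudida j(t) = 9·sin(t) 1 vez. Tomando d/dt de j(t), encontramos s(t) = 9·cos(t). Usando s(t) = 9·cos(t) y sustituyendo t = 3*pi/2, encontramos s = 0.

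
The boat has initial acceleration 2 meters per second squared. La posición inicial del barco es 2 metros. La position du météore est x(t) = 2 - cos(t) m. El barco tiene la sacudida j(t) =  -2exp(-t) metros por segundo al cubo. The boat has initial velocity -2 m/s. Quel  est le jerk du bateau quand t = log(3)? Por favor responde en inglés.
Using j(t) = -2·exp(-t) and substituting t = log(3), we find j = -2/3.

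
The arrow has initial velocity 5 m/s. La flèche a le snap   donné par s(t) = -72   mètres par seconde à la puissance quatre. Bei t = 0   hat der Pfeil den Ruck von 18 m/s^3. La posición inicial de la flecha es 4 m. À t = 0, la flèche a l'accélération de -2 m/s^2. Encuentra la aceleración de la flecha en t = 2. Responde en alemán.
Wir müssen die Stammfunktion unserer Gleichung für den Snap s(t) = -72 2-mal finden. Das Integral von dem Snap ist der Ruck. Mit j(0) = 18 erhalten wir j(t) = 18 - 72·t. Das Integral von dem Ruck, mit a(0) = -2, ergibt die Beschleunigung: a(t) = -36·t^2 + 18·t - 2. Aus der Gleichung für die Beschleunigung a(t) = -36·t^2 + 18·t - 2, setzen wir t = 2 ein und erhalten a = -110.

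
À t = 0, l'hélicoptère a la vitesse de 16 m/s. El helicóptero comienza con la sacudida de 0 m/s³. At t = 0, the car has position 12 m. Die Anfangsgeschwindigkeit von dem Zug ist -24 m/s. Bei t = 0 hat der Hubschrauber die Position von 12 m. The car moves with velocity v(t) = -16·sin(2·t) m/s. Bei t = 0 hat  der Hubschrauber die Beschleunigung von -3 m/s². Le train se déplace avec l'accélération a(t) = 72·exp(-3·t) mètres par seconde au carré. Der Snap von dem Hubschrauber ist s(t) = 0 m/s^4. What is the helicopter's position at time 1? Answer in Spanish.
Partiendo del snap s(t) = 0, tomamos 4 antiderivadas. La antiderivada del snap es la sacudida. Usando j(0) = 0, obtenemos j(t) = 0. La integral de la sacudida es la aceleración. Usando a(0) = -3, obtenemos a(t) = -3. La antiderivada de la aceleración, con v(0) = 16, da la velocidad: v(t) = 16 - 3·t. La integral de la velocidad es la posición. Usando x(0) = 12, obtenemos x(t) = -3·t^2/2 + 16·t + 12. Usando x(t) = -3·t^2/2 + 16·t + 12 y sustituyendo t = 1, encontramos x = 53/2.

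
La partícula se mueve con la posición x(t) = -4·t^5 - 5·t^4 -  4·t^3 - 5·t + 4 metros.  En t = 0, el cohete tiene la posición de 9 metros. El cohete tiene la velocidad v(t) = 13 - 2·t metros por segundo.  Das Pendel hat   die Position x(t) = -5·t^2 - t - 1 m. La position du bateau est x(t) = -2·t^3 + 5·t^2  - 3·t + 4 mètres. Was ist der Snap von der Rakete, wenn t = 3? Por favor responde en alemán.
Ausgehend von der Geschwindigkeit v(t) = 13 - 2·t, nehmen wir 3 Ableitungen. Die Ableitung von der Geschwindigkeit ergibt die Beschleunigung: a(t) = -2. Durch Ableiten von der Beschleunigung erhalten wir den Ruck: j(t) = 0. Die Ableitung von dem Ruck ergibt den Snap: s(t) = 0. Aus der Gleichung für den Snap s(t) = 0, setzen wir t = 3 ein und erhalten s = 0.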